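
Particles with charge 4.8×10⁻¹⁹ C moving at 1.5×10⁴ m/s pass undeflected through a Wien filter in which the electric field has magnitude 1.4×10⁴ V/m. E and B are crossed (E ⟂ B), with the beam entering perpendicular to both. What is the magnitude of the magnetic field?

B = 0.93 T

Balance of forces in the selector: qE = qvB ⇒ B = E/v.
B = 1.4×10⁴/1.5×10⁴ = 0.93 T.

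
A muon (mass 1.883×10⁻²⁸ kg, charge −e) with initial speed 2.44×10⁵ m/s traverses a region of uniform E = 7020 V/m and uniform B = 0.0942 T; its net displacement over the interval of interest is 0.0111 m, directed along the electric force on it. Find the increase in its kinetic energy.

ΔKE ≈ 1.25×10⁻¹⁷ J

The magnetic force is always ⟂ v and does no work; only the electric force changes KE.
ΔKE = F_E · d = |q|E d = (1.602×10⁻¹⁹)(7020)(0.0111) ≈ 1.25×10⁻¹⁷ J.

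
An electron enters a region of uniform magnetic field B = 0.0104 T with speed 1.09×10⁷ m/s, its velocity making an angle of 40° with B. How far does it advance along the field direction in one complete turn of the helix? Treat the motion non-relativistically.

v∥ = v cosθ = 1.09×10⁷·cos40° ≈ 8.350×10⁶ m/s.
T = 2πm/(|q|B) = 2π(9.109×10⁻³¹)/((1.602×10⁻¹⁹)(0.0104)) ≈ 3.435×10⁻⁹ s.
pitch = v∥ T = (8.350×10⁶)(3.435×10⁻⁹) ≈ 0.0287 m.

p ≈ 0.0287 m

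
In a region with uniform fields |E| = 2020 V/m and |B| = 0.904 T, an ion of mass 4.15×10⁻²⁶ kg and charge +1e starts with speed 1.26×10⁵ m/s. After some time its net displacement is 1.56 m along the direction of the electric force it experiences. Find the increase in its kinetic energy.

The magnetic force is always ⟂ v and does no work; only the electric force changes KE.
ΔKE = F_E · d = |q|E d = (1.602×10⁻¹⁹)(2020)(1.56) ≈ 5.05×10⁻¹⁶ J.

ΔKE ≈ 5.05×10⁻¹⁶ J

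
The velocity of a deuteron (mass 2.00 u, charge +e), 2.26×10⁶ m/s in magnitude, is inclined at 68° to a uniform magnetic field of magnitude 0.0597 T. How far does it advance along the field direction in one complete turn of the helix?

v∥ = v cosθ = 2.26×10⁶·cos68° ≈ 8.466×10⁵ m/s.
T = 2πm/(|q|B) = 2π(3.322×10⁻²⁷)/((1.602×10⁻¹⁹)(0.0597)) ≈ 2.182×10⁻⁶ s.
pitch = v∥ T = (8.466×10⁵)(2.182×10⁻⁶) ≈ 1.85 m.

p ≈ 1.85 m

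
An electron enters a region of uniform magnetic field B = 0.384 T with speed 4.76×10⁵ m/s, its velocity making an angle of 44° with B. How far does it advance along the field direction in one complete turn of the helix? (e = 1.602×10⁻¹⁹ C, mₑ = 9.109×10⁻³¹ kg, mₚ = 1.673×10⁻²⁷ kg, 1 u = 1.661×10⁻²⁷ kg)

v∥ = v cosθ = 4.76×10⁵·cos44° ≈ 3.424×10⁵ m/s.
T = 2πm/(|q|B) = 2π(9.109×10⁻³¹)/((1.602×10⁻¹⁹)(0.384)) ≈ 9.304×10⁻¹¹ s.
pitch = v∥ T = (3.424×10⁵)(9.304×10⁻¹¹) ≈ 3.19×10⁻⁵ m.

p ≈ 3.19×10⁻⁵ m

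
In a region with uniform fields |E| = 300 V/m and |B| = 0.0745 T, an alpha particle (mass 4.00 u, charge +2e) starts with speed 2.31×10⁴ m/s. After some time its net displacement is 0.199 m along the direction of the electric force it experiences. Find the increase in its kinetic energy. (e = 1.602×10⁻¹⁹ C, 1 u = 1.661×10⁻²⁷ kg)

ΔKE ≈ 1.91×10⁻¹⁷ J

The magnetic force is always ⟂ v and does no work; only the electric force changes KE.
ΔKE = F_E · d = |q|E d = (3.204×10⁻¹⁹)(300)(0.199) ≈ 1.91×10⁻¹⁷ J.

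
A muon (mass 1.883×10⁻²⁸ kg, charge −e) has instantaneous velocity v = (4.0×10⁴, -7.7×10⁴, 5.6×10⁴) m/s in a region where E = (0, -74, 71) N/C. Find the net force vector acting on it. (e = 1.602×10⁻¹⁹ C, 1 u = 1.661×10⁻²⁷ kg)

F ≈ (0, 1.19×10⁻¹⁷, -1.14×10⁻¹⁷) N

Only an electric field acts, so F = qE = (−1.602×10⁻¹⁹ C)·(0, -74.0, 71.0) = (0, 1.19×10⁻¹⁷, -1.14×10⁻¹⁷) N.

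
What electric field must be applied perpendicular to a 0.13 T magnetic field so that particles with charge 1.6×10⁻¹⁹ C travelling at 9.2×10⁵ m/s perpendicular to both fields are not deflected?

For straight-line motion qE = qvB, so E = vB.
E = 9.2×10⁵ × 0.13 = 1.2×10⁵ V/m.

E = 1.2×10⁵ V/m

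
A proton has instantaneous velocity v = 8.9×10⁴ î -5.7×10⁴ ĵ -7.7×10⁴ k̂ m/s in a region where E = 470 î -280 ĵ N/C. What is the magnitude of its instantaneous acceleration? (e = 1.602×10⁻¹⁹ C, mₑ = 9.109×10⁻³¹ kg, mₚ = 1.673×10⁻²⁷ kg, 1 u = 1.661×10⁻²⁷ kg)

|a| ≈ 5.24×10¹⁰ m/s²

Only an electric field acts, so F = qE = (1.602×10⁻¹⁹ C)·(470, -280, 0) = (7.53×10⁻¹⁷, -4.49×10⁻¹⁷, 0) N.
|a| = |F|/m = 8.764×10⁻¹⁷/1.673×10⁻²⁷ ≈ 5.24×10¹⁰ m/s².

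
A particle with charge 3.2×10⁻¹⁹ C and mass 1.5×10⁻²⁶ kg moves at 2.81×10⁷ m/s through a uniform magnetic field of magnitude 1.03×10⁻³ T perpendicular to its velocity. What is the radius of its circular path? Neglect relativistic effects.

r ≈ 1280 m

The magnetic force provides the centripetal force: |q|vB = mv²/r.
r = mv/(|q|B) = (1.5×10⁻²⁶)(2.81×10⁷)/((3.2×10⁻¹⁹)(1.03×10⁻³)) ≈ 1280 m.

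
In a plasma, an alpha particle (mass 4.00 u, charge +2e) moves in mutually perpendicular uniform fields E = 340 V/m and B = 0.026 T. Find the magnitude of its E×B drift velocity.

The E×B drift speed is v_d = E/B.
v_d = 340/0.026 = 1.3×10⁴ m/s.

v_d ≈ 1.3×10⁴ m/s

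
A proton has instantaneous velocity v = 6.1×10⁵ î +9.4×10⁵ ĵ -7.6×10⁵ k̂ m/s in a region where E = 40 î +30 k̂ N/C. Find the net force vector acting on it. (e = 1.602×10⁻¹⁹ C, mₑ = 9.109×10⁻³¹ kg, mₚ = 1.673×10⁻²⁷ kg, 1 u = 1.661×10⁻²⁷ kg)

Only an electric field acts, so F = qE = (1.602×10⁻¹⁹ C)·(40.0, 0, 30.0) = (6.41×10⁻¹⁸, 0, 4.81×10⁻¹⁸) N.

F ≈ (6.41×10⁻¹⁸, 0, 4.81×10⁻¹⁸) N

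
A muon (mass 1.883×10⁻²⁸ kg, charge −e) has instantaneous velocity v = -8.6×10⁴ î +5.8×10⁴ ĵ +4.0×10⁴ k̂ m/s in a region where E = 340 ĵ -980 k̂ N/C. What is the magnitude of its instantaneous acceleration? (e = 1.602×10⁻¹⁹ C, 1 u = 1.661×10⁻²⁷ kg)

Only an electric field acts, so F = qE = (−1.602×10⁻¹⁹ C)·(0, 340, -980) = (0, -5.45×10⁻¹⁷, 1.57×10⁻¹⁶) N.
|a| = |F|/m = 1.662×10⁻¹⁶/1.883×10⁻²⁸ ≈ 8.83×10¹¹ m/s².

|a| ≈ 8.83×10¹¹ m/s²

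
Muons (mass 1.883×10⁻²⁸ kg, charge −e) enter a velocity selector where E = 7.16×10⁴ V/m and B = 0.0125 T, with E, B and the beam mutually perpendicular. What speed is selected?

For undeflected motion the electric and magnetic forces balance: qE = qvB.
v = E/B = 7.16×10⁴/0.0125 = 5.73×10⁶ m/s.

v = 5.73×10⁶ m/s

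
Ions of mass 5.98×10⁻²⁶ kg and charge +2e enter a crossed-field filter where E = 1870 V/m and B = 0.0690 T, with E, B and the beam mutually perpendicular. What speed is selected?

Straight-line motion ⇒ electric and magnetic forces cancel, so E = vB.
v = E/B = 1870/0.0690 = 2.71×10⁴ m/s.
The result is independent of the particle's charge and mass.

v = 2.71×10⁴ m/s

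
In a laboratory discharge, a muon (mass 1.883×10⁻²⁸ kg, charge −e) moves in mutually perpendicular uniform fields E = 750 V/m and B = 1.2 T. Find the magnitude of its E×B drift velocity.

The E×B drift speed is v_d = E/B.
v_d = 750/1.2 = 620 m/s.

v_d ≈ 620 m/s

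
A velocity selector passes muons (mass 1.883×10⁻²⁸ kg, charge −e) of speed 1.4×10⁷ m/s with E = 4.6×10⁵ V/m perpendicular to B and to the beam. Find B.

B = 0.033 T

Balance of forces in the selector: qE = qvB ⇒ B = E/v.
B = 4.6×10⁵/1.4×10⁷ = 0.033 T.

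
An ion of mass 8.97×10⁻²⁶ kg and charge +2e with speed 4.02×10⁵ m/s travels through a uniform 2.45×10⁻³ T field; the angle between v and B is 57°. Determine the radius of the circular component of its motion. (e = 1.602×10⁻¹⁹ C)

r ≈ 38.5 m

v⊥ = v sinθ = 4.02×10⁵·sin57° ≈ 3.371×10⁵ m/s.
r = m v⊥/(|q|B) = (8.97×10⁻²⁶)(3.371×10⁵)/((3.204×10⁻¹⁹)(2.45×10⁻³)) ≈ 38.5 m.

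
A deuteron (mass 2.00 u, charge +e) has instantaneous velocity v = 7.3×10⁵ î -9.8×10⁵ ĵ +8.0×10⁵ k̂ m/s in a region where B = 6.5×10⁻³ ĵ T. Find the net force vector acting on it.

F ≈ (-8.33×10⁻¹⁶, 0, 7.60×10⁻¹⁶) N

v×B = (-5200, 0, 4740) N/C.
F = q v×B = (1.602×10⁻¹⁹ C)·(-5200, 0, 4740) = (-8.33×10⁻¹⁶, 0, 7.60×10⁻¹⁶) N.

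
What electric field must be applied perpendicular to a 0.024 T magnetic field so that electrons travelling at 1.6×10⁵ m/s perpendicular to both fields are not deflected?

E = 3800 V/m

For straight-line motion qE = qvB, so E = vB.
E = 1.6×10⁵ × 0.024 = 3800 V/m.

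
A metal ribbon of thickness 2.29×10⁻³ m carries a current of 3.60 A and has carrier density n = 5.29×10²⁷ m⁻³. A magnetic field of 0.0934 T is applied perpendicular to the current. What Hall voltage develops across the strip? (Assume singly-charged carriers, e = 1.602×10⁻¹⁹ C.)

V_H = IB/(n e t).
V_H = (3.60)(0.0934)/((5.29×10²⁷)(1.602×10⁻¹⁹)(2.29×10⁻³)) ≈ 1.73×10⁻⁷ V.

V_H ≈ 1.73×10⁻⁷ V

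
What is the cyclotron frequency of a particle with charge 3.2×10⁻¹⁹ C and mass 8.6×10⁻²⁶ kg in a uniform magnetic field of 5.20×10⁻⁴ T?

f ≈ 308 Hz

f = |q|B/(2πm).
f = (3.2×10⁻¹⁹)(5.20×10⁻⁴)/(2π·8.6×10⁻²⁶) ≈ 308 Hz.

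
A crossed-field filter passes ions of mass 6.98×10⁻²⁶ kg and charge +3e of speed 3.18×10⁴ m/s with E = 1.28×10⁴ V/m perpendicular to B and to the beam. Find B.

Balance of forces in the selector: qE = qvB ⇒ B = E/v.
B = 1.28×10⁴/3.18×10⁴ = 0.403 T.

B = 0.403 T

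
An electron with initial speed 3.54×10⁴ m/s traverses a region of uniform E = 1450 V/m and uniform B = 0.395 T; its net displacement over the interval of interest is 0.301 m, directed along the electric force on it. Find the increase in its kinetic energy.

ΔKE ≈ 6.99×10⁻¹⁷ J

The magnetic force is always ⟂ v and does no work; only the electric force changes KE.
ΔKE = F_E · d = |q|E d = (1.602×10⁻¹⁹)(1450)(0.301) ≈ 6.99×10⁻¹⁷ J.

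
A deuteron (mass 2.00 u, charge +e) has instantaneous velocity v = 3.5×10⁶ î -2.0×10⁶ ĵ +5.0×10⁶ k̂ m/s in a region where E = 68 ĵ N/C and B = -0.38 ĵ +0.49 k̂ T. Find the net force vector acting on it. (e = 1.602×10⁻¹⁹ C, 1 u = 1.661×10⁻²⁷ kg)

F ≈ (1.47×10⁻¹³, -2.75×10⁻¹³, -2.13×10⁻¹³) N

v×B = (9.20×10⁵, -1.72×10⁶, -1.33×10⁶) N/C.
E + v×B = (9.20×10⁵, -1.71×10⁶, -1.33×10⁶) N/C.
F = q(E + v×B) = (1.602×10⁻¹⁹ C)·(9.20×10⁵, -1.71×10⁶, -1.33×10⁶) = (1.47×10⁻¹³, -2.75×10⁻¹³, -2.13×10⁻¹³) N.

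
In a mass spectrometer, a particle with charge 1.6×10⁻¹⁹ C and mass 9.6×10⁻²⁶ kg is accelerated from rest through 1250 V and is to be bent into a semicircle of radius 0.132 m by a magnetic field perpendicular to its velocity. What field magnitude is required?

v = √(2|q|V/m) = √(2·1.6×10⁻¹⁹·1250/9.6×10⁻²⁶) ≈ 6.455×10⁴ m/s.
B = mv/(|q|r) = (9.6×10⁻²⁶)(6.455×10⁴)/((1.6×10⁻¹⁹)(0.132)) ≈ 0.293 T.

B ≈ 0.293 T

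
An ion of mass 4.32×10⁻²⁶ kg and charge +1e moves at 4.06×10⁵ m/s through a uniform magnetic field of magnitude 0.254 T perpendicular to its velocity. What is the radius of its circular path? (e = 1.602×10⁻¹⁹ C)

The magnetic force provides the centripetal force: |q|vB = mv²/r.
r = mv/(|q|B) = (4.32×10⁻²⁶)(4.06×10⁵)/((1.602×10⁻¹⁹)(0.254)) ≈ 0.431 m.

r ≈ 0.431 m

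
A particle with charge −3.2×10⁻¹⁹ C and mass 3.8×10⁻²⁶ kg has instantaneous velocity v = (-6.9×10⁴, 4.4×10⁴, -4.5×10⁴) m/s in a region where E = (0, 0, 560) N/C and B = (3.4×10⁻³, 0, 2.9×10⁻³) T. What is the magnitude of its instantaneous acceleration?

v×B = (128, 47.1, -150) N/C.
E + v×B = (128, 47.1, 410) N/C.
F = q(E + v×B) = (−3.2×10⁻¹⁹ C)·(128, 47.1, 410) = (-4.08×10⁻¹⁷, -1.51×10⁻¹⁷, -1.31×10⁻¹⁶) N.
|a| = |F|/m = 1.384×10⁻¹⁶/3.8×10⁻²⁶ ≈ 3.64×10⁹ m/s².

|a| ≈ 3.64×10⁹ m/s²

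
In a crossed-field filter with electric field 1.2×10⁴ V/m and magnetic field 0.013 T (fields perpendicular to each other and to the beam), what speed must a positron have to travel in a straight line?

v = 9.2×10⁵ m/s

For undeflected motion the electric and magnetic forces balance: qE = qvB.
v = E/B = 1.2×10⁴/0.013 = 9.2×10⁵ m/s.
The result is independent of the particle's charge and mass.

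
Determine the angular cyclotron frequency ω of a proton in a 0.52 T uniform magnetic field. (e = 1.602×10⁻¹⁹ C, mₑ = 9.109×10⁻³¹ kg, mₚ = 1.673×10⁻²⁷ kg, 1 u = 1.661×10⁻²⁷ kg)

ω = |q|B/m.
ω = (1.602×10⁻¹⁹)(0.52)/1.673×10⁻²⁷ ≈ 5.0×10⁷ rad/s.

ω ≈ 5.0×10⁷ rad/s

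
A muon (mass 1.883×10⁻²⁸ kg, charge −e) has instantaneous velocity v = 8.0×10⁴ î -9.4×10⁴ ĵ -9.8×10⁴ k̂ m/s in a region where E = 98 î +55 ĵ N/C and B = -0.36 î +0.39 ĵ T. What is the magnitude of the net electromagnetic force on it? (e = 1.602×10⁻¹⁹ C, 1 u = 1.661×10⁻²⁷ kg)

v×B = (3.82×10⁴, 3.53×10⁴, -2640) N/C.
E + v×B = (3.83×10⁴, 3.53×10⁴, -2640) N/C.
F = q(E + v×B) = (−1.602×10⁻¹⁹ C)·(3.83×10⁴, 3.53×10⁴, -2640) = (-6.14×10⁻¹⁵, -5.66×10⁻¹⁵, 4.23×10⁻¹⁶) N.
|F| = 8.36×10⁻¹⁵ N.

|F| ≈ 8.36×10⁻¹⁵ N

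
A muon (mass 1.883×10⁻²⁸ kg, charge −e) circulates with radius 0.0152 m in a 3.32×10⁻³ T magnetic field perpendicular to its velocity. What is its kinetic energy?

v = |q|Br/m, then KE = ½mv² = (qBr)²/(2m).
v = (1.602×10⁻¹⁹)(3.32×10⁻³)(0.0152)/1.883×10⁻²⁸ ≈ 4.293×10⁴ m/s.
KE = ½(1.883×10⁻²⁸)(4.293×10⁴)² ≈ 1.74×10⁻¹⁹ J.

KE ≈ 1.74×10⁻¹⁹ J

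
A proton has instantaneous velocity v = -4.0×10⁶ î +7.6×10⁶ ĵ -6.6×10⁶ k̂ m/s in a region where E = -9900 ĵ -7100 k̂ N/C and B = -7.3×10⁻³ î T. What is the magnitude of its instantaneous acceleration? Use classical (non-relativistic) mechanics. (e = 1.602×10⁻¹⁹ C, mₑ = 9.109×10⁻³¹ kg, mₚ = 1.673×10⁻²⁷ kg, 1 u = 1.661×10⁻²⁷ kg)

v×B = (0, 4.82×10⁴, 5.55×10⁴) N/C.
E + v×B = (0, 3.83×10⁴, 4.84×10⁴) N/C.
F = q(E + v×B) = (1.602×10⁻¹⁹ C)·(0, 3.83×10⁴, 4.84×10⁴) = (0, 6.13×10⁻¹⁵, 7.75×10⁻¹⁵) N.
|a| = |F|/m = 9.883×10⁻¹⁵/1.673×10⁻²⁷ ≈ 5.91×10¹² m/s².

|a| ≈ 5.91×10¹² m/s²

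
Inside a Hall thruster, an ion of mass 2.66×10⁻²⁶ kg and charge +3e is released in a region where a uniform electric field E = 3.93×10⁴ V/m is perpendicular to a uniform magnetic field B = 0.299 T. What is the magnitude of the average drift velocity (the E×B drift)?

v_d ≈ 1.31×10⁵ m/s

The E×B drift speed is v_d = E/B.
v_d = 3.93×10⁴/0.299 = 1.31×10⁵ m/s.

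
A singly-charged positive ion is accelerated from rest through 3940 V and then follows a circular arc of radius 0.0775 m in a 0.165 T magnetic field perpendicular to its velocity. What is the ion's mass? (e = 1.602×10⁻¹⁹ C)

m ≈ 3.32×10⁻²⁷ kg

Combine |q|V = ½mv² and r = mv/(|q|B): eliminate v to get m = qB²r²/(2V).
m = (1.602×10⁻¹⁹)(0.165)²(0.0775)²/(2·3940) ≈ 3.32×10⁻²⁷ kg.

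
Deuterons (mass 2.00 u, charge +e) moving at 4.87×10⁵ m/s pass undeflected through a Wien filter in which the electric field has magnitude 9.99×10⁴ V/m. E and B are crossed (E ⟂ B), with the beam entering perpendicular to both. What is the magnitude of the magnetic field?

Balance of forces in the selector: qE = qvB ⇒ B = E/v.
B = 9.99×10⁴/4.87×10⁵ = 0.205 T.

B = 0.205 T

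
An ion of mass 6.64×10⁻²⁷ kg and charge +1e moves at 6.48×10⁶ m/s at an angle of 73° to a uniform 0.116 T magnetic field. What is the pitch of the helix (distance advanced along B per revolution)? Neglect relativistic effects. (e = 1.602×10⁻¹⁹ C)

p ≈ 4.25 m

v∥ = v cosθ = 6.48×10⁶·cos73° ≈ 1.895×10⁶ m/s.
T = 2πm/(|q|B) = 2π(6.64×10⁻²⁷)/((1.602×10⁻¹⁹)(0.116)) ≈ 2.245×10⁻⁶ s.
pitch = v∥ T = (1.895×10⁶)(2.245×10⁻⁶) ≈ 4.25 m.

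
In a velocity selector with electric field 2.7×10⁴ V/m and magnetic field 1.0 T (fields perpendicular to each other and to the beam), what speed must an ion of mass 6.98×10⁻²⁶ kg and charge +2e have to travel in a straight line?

v = 2.7×10⁴ m/s

For undeflected motion the electric and magnetic forces balance: qE = qvB.
v = E/B = 2.7×10⁴/1.0 = 2.7×10⁴ m/s.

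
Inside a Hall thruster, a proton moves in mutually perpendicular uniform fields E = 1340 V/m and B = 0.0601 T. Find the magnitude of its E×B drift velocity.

In crossed fields the guiding centre drifts at v_d = |E×B|/B² = E/B, independent of charge and mass.
v_d = 1340/0.0601 = 2.23×10⁴ m/s.

v_d ≈ 2.23×10⁴ m/s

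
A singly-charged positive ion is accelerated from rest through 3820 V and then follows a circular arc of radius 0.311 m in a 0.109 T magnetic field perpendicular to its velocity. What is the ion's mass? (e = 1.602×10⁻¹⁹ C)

Combine |q|V = ½mv² and r = mv/(|q|B): eliminate v to get m = qB²r²/(2V).
m = (1.602×10⁻¹⁹)(0.109)²(0.311)²/(2·3820) ≈ 2.41×10⁻²⁶ kg.

m ≈ 2.41×10⁻²⁶ kg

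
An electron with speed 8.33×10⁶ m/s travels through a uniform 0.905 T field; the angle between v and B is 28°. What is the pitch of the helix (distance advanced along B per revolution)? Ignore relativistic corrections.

p ≈ 2.90×10⁻⁴ m

v∥ = v cosθ = 8.33×10⁶·cos28° ≈ 7.355×10⁶ m/s.
T = 2πm/(|q|B) = 2π(9.109×10⁻³¹)/((1.602×10⁻¹⁹)(0.905)) ≈ 3.948×10⁻¹¹ s.
pitch = v∥ T = (7.355×10⁶)(3.948×10⁻¹¹) ≈ 2.90×10⁻⁴ m.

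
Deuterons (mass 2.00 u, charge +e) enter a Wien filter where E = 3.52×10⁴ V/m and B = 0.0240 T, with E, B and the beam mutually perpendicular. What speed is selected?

Straight-line motion ⇒ electric and magnetic forces cancel, so E = vB.
v = E/B = 3.52×10⁴/0.0240 = 1.47×10⁶ m/s.
The result is independent of the particle's charge and mass.

v = 1.47×10⁶ m/s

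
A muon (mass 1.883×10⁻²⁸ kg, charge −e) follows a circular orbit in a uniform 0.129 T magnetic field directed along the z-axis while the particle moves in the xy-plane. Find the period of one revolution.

T ≈ 5.73×10⁻⁸ s

The cyclotron period depends only on m, q, B: T = 2πm/(|q|B).
T = 2π(1.883×10⁻²⁸)/((1.602×10⁻¹⁹)(0.129)) ≈ 5.73×10⁻⁸ s.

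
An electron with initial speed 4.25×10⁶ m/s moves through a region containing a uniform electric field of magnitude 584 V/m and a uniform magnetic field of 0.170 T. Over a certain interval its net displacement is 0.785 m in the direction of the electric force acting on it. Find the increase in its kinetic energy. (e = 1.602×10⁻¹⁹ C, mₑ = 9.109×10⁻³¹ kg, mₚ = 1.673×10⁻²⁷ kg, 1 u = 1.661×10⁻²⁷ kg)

The magnetic force is always ⟂ v and does no work; only the electric force changes KE.
ΔKE = F_E · d = |q|E d = (1.602×10⁻¹⁹)(584)(0.785) ≈ 7.34×10⁻¹⁷ J.

ΔKE ≈ 7.34×10⁻¹⁷ J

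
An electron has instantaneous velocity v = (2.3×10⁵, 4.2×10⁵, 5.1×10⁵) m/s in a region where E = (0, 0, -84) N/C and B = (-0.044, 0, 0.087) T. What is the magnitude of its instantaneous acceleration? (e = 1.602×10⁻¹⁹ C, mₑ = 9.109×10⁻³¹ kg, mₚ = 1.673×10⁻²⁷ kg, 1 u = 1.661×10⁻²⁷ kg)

v×B = (3.65×10⁴, -4.24×10⁴, 1.85×10⁴) N/C.
E + v×B = (3.65×10⁴, -4.24×10⁴, 1.84×10⁴) N/C.
F = q(E + v×B) = (−1.602×10⁻¹⁹ C)·(3.65×10⁴, -4.24×10⁴, 1.84×10⁴) = (-5.85×10⁻¹⁵, 6.80×10⁻¹⁵, -2.95×10⁻¹⁵) N.
|a| = |F|/m = 9.444×10⁻¹⁵/9.109×10⁻³¹ ≈ 1.04×10¹⁶ m/s².

|a| ≈ 1.04×10¹⁶ m/s²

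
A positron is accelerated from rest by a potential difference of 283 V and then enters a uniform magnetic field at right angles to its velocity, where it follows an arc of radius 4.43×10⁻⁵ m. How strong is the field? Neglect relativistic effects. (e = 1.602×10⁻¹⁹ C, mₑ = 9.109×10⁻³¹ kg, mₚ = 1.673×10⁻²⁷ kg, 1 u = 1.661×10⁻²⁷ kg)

B ≈ 1.28 T

v = √(2|q|V/m) = √(2·1.602×10⁻¹⁹·283/9.109×10⁻³¹) ≈ 9.977×10⁶ m/s.
B = mv/(|q|r) = (9.109×10⁻³¹)(9.977×10⁶)/((1.602×10⁻¹⁹)(4.43×10⁻⁵)) ≈ 1.28 T.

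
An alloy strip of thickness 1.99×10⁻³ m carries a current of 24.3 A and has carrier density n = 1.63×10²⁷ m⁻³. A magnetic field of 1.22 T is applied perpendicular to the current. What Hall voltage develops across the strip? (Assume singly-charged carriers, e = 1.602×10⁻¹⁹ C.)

V_H = IB/(n e t).
V_H = (24.3)(1.22)/((1.63×10²⁷)(1.602×10⁻¹⁹)(1.99×10⁻³)) ≈ 5.71×10⁻⁵ V.

V_H ≈ 5.71×10⁻⁵ V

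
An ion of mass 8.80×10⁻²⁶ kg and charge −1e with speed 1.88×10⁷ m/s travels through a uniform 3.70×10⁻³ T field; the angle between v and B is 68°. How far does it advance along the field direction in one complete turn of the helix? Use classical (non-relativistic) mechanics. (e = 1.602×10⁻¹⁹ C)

p ≈ 6570 m

v∥ = v cosθ = 1.88×10⁷·cos68° ≈ 7.043×10⁶ m/s.
T = 2πm/(|q|B) = 2π(8.80×10⁻²⁶)/((1.602×10⁻¹⁹)(3.70×10⁻³)) ≈ 9.328×10⁻⁴ s.
pitch = v∥ T = (7.043×10⁶)(9.328×10⁻⁴) ≈ 6570 m.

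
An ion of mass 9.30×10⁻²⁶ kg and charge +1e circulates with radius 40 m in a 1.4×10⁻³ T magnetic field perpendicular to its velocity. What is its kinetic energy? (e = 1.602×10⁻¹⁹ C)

v = |q|Br/m, then KE = ½mv² = (qBr)²/(2m).
v = (1.602×10⁻¹⁹)(1.4×10⁻³)(40)/9.30×10⁻²⁶ ≈ 9.646×10⁴ m/s.
KE = ½(9.30×10⁻²⁶)(9.646×10⁴)² ≈ 4.3×10⁻¹⁶ J.

KE ≈ 4.3×10⁻¹⁶ J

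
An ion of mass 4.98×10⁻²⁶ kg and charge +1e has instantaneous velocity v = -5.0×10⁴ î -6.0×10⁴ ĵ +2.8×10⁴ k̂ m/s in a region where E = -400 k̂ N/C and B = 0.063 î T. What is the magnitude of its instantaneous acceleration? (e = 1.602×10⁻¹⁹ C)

|a| ≈ 1.23×10¹⁰ m/s²

v×B = (0, 1760, 3780) N/C.
E + v×B = (0, 1760, 3380) N/C.
F = q(E + v×B) = (1.602×10⁻¹⁹ C)·(0, 1760, 3380) = (0, 2.83×10⁻¹⁶, 5.41×10⁻¹⁶) N.
|a| = |F|/m = 6.108×10⁻¹⁶/4.98×10⁻²⁶ ≈ 1.23×10¹⁰ m/s².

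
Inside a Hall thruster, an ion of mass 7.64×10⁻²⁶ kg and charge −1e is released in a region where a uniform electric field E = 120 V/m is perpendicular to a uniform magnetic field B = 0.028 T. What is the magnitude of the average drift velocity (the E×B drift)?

The steady drift has the magnetic force balancing the electric force, so v_d = E/B.
v_d = 120/0.028 = 4300 m/s.

v_d ≈ 4300 m/s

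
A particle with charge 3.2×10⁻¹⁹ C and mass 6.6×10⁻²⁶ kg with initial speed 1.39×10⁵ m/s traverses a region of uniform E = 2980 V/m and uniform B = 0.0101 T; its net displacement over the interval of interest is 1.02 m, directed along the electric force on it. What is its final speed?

v_f ≈ 2.21×10⁵ m/s

B does no work; ΔKE = |q|E d.
½mv_f² = ½mv₀² + |q|Ed = ½(6.6×10⁻²⁶)(1.39×10⁵)² + (3.2×10⁻¹⁹)(2980)(1.02) ≈ 6.376×10⁻¹⁶ J + 9.727×10⁻¹⁶ J ≈ 1.610×10⁻¹⁵ J.
v_f = √(2·1.610×10⁻¹⁵/6.6×10⁻²⁶) ≈ 2.21×10⁵ m/s.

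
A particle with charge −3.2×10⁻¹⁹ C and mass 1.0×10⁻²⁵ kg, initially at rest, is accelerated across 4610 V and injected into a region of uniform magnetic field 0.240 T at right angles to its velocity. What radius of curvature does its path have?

r ≈ 0.224 m

Acceleration: |q|V = ½mv² ⇒ v = √(2|q|V/m) = √(2·3.2×10⁻¹⁹·4610/1.0×10⁻²⁵) ≈ 1.718×10⁵ m/s.
In the field: r = mv/(|q|B) = (1.0×10⁻²⁵)(1.718×10⁵)/((3.2×10⁻¹⁹)(0.240)) ≈ 0.224 m.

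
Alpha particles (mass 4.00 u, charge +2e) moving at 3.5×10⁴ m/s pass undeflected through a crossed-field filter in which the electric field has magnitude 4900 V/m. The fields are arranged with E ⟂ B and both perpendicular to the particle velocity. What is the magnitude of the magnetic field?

Balance of forces in the selector: qE = qvB ⇒ B = E/v.
B = 4900/3.5×10⁴ = 0.14 T.

B = 0.14 T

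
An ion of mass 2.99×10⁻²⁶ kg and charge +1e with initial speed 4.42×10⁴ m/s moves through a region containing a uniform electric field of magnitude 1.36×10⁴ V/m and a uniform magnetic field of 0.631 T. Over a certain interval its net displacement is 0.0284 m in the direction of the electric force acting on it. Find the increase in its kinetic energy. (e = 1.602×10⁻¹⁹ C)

The magnetic force is always ⟂ v and does no work; only the electric force changes KE.
ΔKE = F_E · d = |q|E d = (1.602×10⁻¹⁹)(1.36×10⁴)(0.0284) ≈ 6.19×10⁻¹⁷ J.

ΔKE ≈ 6.19×10⁻¹⁷ J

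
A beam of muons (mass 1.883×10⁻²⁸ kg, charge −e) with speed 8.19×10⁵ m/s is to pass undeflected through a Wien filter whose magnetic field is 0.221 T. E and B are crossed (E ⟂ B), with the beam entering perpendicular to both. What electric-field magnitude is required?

For straight-line motion qE = qvB, so E = vB.
E = 8.19×10⁵ × 0.221 = 1.81×10⁵ V/m.

E = 1.81×10⁵ V/m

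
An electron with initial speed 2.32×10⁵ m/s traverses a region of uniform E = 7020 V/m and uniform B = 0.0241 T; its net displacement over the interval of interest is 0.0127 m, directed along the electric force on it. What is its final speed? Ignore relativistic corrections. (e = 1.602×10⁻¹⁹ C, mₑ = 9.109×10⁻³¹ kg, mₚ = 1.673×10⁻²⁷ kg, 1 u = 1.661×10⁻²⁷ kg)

B does no work; ΔKE = |q|E d.
½mv_f² = ½mv₀² + |q|Ed = ½(9.109×10⁻³¹)(2.32×10⁵)² + (1.602×10⁻¹⁹)(7020)(0.0127) ≈ 2.451×10⁻²⁰ J + 1.428×10⁻¹⁷ J ≈ 1.431×10⁻¹⁷ J.
v_f = √(2·1.431×10⁻¹⁷/9.109×10⁻³¹) ≈ 5.60×10⁶ m/s.

v_f ≈ 5.60×10⁶ m/s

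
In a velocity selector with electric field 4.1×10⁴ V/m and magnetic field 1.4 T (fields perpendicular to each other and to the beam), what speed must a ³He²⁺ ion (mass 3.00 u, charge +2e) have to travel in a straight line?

v = 2.9×10⁴ m/s

Straight-line motion ⇒ electric and magnetic forces cancel, so E = vB.
v = E/B = 4.1×10⁴/1.4 = 2.9×10⁴ m/s.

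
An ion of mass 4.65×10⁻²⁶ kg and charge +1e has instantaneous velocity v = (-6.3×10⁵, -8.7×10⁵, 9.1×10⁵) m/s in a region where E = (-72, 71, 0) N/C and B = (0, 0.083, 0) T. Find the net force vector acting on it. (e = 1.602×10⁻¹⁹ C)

v×B = (-7.55×10⁴, 0, -5.23×10⁴) N/C.
E + v×B = (-7.56×10⁴, 71.0, -5.23×10⁴) N/C.
F = q(E + v×B) = (1.602×10⁻¹⁹ C)·(-7.56×10⁴, 71.0, -5.23×10⁴) = (-1.21×10⁻¹⁴, 1.14×10⁻¹⁷, -8.38×10⁻¹⁵) N.

F ≈ (-1.21×10⁻¹⁴, 1.14×10⁻¹⁷, -8.38×10⁻¹⁵) N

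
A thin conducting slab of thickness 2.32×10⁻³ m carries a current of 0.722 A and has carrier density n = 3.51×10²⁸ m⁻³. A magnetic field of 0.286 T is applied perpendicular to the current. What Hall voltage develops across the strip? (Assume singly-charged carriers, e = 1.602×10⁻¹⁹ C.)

V_H ≈ 1.58×10⁻⁸ V

V_H = IB/(n e t).
V_H = (0.722)(0.286)/((3.51×10²⁸)(1.602×10⁻¹⁹)(2.32×10⁻³)) ≈ 1.58×10⁻⁸ V.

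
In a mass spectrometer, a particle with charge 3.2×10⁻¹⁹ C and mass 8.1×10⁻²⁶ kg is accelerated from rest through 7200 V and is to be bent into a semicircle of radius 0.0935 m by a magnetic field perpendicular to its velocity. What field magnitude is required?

v = √(2|q|V/m) = √(2·3.2×10⁻¹⁹·7200/8.1×10⁻²⁶) ≈ 2.385×10⁵ m/s.
B = mv/(|q|r) = (8.1×10⁻²⁶)(2.385×10⁵)/((3.2×10⁻¹⁹)(0.0935)) ≈ 0.646 T.

B ≈ 0.646 T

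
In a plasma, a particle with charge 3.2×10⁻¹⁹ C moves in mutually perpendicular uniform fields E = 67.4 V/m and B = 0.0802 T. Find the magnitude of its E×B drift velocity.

v_d ≈ 840 m/s

In crossed fields the guiding centre drifts at v_d = |E×B|/B² = E/B, independent of charge and mass.
v_d = 67.4/0.0802 = 840 m/s.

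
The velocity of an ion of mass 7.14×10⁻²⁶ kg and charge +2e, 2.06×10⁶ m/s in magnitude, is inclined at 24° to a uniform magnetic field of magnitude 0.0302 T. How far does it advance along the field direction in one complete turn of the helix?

v∥ = v cosθ = 2.06×10⁶·cos24° ≈ 1.882×10⁶ m/s.
T = 2πm/(|q|B) = 2π(7.14×10⁻²⁶)/((3.204×10⁻¹⁹)(0.0302)) ≈ 4.636×10⁻⁵ s.
pitch = v∥ T = (1.882×10⁶)(4.636×10⁻⁵) ≈ 87.3 m.

p ≈ 87.3 m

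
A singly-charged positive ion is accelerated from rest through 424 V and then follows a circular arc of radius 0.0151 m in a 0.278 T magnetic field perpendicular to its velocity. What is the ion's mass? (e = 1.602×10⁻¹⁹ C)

m ≈ 3.33×10⁻²⁷ kg

Combine |q|V = ½mv² and r = mv/(|q|B): eliminate v to get m = qB²r²/(2V).
m = (1.602×10⁻¹⁹)(0.278)²(0.0151)²/(2·424) ≈ 3.33×10⁻²⁷ kg.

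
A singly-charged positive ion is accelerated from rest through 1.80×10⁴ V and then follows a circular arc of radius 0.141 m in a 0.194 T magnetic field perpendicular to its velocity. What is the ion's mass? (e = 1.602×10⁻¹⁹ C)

Combine |q|V = ½mv² and r = mv/(|q|B): eliminate v to get m = qB²r²/(2V).
m = (1.602×10⁻¹⁹)(0.194)²(0.141)²/(2·1.80×10⁴) ≈ 3.33×10⁻²⁷ kg.

m ≈ 3.33×10⁻²⁷ kg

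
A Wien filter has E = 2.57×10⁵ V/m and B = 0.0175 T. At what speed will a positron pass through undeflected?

Zero net Lorentz force requires |qE| = |q v×B|, i.e. E = vB.
v = E/B = 2.57×10⁵/0.0175 = 1.47×10⁷ m/s.

v = 1.47×10⁷ m/s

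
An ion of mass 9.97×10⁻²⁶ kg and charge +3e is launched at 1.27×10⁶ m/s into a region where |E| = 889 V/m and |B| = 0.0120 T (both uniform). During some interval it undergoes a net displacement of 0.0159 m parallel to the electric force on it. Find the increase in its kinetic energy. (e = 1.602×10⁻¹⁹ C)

ΔKE ≈ 6.79×10⁻¹⁸ J

The magnetic force is always ⟂ v and does no work; only the electric force changes KE.
ΔKE = F_E · d = |q|E d = (4.806×10⁻¹⁹)(889)(0.0159) ≈ 6.79×10⁻¹⁸ J.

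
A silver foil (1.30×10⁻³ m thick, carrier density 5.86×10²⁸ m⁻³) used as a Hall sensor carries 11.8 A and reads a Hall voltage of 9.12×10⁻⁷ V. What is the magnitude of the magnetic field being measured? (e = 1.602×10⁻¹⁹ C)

From V_H = IB/(n e t), B = V_H n e t / I.
B = (9.12×10⁻⁷)(5.86×10²⁸)(1.602×10⁻¹⁹)(1.30×10⁻³)/11.8 ≈ 0.943 T.

B ≈ 0.943 T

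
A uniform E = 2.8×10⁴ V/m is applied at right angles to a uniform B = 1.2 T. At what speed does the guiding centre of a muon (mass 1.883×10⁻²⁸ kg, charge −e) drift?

The E×B drift speed is v_d = E/B.
v_d = 2.8×10⁴/1.2 = 2.3×10⁴ m/s.

v_d ≈ 2.3×10⁴ m/s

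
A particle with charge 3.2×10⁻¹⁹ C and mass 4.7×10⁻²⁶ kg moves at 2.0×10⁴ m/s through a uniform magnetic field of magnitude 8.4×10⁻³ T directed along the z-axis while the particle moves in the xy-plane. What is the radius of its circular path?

The magnetic force provides the centripetal force: |q|vB = mv²/r.
r = mv/(|q|B) = (4.7×10⁻²⁶)(2.0×10⁴)/((3.2×10⁻¹⁹)(8.4×10⁻³)) ≈ 0.35 m.

r ≈ 0.35 m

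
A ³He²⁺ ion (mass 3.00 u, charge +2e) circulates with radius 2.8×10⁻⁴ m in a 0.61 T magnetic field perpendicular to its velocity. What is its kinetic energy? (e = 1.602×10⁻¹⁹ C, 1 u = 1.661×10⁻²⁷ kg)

KE ≈ 1.9 eV

v = |q|Br/m, then KE = ½mv² = (qBr)²/(2m).
v = (3.204×10⁻¹⁹)(0.61)(2.8×10⁻⁴)/4.983×10⁻²⁷ ≈ 1.098×10⁴ m/s.
KE = ½(4.983×10⁻²⁷)(1.098×10⁴)² ≈ 3.0×10⁻¹⁹ J = 1.9 eV.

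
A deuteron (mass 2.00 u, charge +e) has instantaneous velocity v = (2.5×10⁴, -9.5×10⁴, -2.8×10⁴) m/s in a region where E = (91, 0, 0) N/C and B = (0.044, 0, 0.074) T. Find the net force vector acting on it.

F ≈ (-1.11×10⁻¹⁵, -4.94×10⁻¹⁶, 6.70×10⁻¹⁶) N

v×B = (-7030, -3080, 4180) N/C.
E + v×B = (-6940, -3080, 4180) N/C.
F = q(E + v×B) = (1.602×10⁻¹⁹ C)·(-6940, -3080, 4180) = (-1.11×10⁻¹⁵, -4.94×10⁻¹⁶, 6.70×10⁻¹⁶) N.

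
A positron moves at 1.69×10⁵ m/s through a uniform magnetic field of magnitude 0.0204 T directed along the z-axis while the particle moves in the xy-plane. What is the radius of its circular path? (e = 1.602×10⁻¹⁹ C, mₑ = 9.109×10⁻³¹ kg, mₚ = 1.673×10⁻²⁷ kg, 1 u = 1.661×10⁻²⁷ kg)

The magnetic force provides the centripetal force: |q|vB = mv²/r.
r = mv/(|q|B) = (9.109×10⁻³¹)(1.69×10⁵)/((1.602×10⁻¹⁹)(0.0204)) ≈ 4.71×10⁻⁵ m.

r ≈ 4.71×10⁻⁵ m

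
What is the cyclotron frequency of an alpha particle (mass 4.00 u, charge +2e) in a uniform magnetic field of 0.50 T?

f = |q|B/(2πm).
f = (3.204×10⁻¹⁹)(0.50)/(2π·6.644×10⁻²⁷) ≈ 3.8×10⁶ Hz.

f ≈ 3.8×10⁶ Hz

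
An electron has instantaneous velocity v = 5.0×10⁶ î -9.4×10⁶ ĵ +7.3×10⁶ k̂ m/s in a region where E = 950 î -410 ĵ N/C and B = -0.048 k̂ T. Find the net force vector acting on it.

v×B = (4.51×10⁵, 2.40×10⁵, 0) N/C.
E + v×B = (4.52×10⁵, 2.40×10⁵, 0) N/C.
F = q(E + v×B) = (−1.602×10⁻¹⁹ C)·(4.52×10⁵, 2.40×10⁵, 0) = (-7.24×10⁻¹⁴, -3.84×10⁻¹⁴, 0) N.

F ≈ (-7.24×10⁻¹⁴, -3.84×10⁻¹⁴, 0) N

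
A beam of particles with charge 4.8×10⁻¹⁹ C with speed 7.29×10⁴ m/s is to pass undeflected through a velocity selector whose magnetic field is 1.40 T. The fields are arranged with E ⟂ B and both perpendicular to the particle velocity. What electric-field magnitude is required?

E = 1.02×10⁵ V/m

For straight-line motion qE = qvB, so E = vB.
E = 7.29×10⁴ × 1.40 = 1.02×10⁵ V/m.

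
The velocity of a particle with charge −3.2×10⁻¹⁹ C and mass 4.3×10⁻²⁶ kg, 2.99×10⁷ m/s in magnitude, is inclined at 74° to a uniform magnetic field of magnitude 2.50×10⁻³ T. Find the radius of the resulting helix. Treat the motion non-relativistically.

v⊥ = v sinθ = 2.99×10⁷·sin74° ≈ 2.874×10⁷ m/s.
r = m v⊥/(|q|B) = (4.3×10⁻²⁶)(2.874×10⁷)/((3.2×10⁻¹⁹)(2.50×10⁻³)) ≈ 1540 m.

r ≈ 1540 m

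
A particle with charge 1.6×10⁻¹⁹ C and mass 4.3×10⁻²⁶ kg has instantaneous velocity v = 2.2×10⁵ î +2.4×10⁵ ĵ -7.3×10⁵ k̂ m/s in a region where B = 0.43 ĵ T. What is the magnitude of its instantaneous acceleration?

|a| ≈ 1.22×10¹² m/s²

v×B = (3.14×10⁵, 0, 9.46×10⁴) N/C.
F = q v×B = (1.6×10⁻¹⁹ C)·(3.14×10⁵, 0, 9.46×10⁴) = (5.02×10⁻¹⁴, 0, 1.51×10⁻¹⁴) N.
|a| = |F|/m = 5.246×10⁻¹⁴/4.3×10⁻²⁶ ≈ 1.22×10¹² m/s².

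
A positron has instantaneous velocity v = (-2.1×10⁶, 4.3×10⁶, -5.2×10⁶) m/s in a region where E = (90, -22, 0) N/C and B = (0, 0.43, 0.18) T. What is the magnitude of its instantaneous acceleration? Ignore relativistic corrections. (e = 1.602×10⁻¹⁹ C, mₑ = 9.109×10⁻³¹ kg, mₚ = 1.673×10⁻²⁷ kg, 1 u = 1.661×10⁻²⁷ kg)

|a| ≈ 5.57×10¹⁷ m/s²

v×B = (3.01×10⁶, 3.78×10⁵, -9.03×10⁵) N/C.
E + v×B = (3.01×10⁶, 3.78×10⁵, -9.03×10⁵) N/C.
F = q(E + v×B) = (1.602×10⁻¹⁹ C)·(3.01×10⁶, 3.78×10⁵, -9.03×10⁵) = (4.82×10⁻¹³, 6.06×10⁻¹⁴, -1.45×10⁻¹³) N.
|a| = |F|/m = 5.071×10⁻¹³/9.109×10⁻³¹ ≈ 5.57×10¹⁷ m/s².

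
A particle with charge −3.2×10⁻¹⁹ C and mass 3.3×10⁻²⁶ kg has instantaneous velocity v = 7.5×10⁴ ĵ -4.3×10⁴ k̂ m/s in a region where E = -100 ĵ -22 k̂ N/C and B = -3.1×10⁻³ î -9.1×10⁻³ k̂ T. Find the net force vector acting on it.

F ≈ (2.18×10⁻¹⁶, -1.07×10⁻¹⁷, -6.74×10⁻¹⁷) N

v×B = (-682, 133, 232) N/C.
E + v×B = (-682, 33.3, 210) N/C.
F = q(E + v×B) = (−3.2×10⁻¹⁹ C)·(-682, 33.3, 210) = (2.18×10⁻¹⁶, -1.07×10⁻¹⁷, -6.74×10⁻¹⁷) N.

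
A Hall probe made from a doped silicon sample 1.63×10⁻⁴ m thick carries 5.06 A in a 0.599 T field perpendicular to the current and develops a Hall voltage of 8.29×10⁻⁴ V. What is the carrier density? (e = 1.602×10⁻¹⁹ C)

n ≈ 1.40×10²⁶ m⁻³

From V_H = IB/(n e t), n = IB/(V_H e t).
n = (5.06)(0.599)/((8.29×10⁻⁴)(1.602×10⁻¹⁹)(1.63×10⁻⁴)) ≈ 1.40×10²⁶ m⁻³.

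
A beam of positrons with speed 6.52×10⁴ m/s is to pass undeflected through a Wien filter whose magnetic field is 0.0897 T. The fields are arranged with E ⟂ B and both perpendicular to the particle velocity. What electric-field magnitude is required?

E = 5850 V/m

For straight-line motion qE = qvB, so E = vB.
E = 6.52×10⁴ × 0.0897 = 5850 V/m.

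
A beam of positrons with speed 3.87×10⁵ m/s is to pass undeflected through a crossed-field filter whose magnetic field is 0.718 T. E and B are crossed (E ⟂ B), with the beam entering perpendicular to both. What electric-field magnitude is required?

E = 2.78×10⁵ V/m

For straight-line motion qE = qvB, so E = vB.
E = 3.87×10⁵ × 0.718 = 2.78×10⁵ V/m.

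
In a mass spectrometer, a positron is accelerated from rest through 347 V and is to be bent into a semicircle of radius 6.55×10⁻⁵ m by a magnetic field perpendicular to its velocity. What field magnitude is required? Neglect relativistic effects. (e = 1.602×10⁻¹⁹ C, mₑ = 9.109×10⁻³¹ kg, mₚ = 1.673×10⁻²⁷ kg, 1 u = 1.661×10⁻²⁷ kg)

B ≈ 0.959 T

v = √(2|q|V/m) = √(2·1.602×10⁻¹⁹·347/9.109×10⁻³¹) ≈ 1.105×10⁷ m/s.
B = mv/(|q|r) = (9.109×10⁻³¹)(1.105×10⁷)/((1.602×10⁻¹⁹)(6.55×10⁻⁵)) ≈ 0.959 T.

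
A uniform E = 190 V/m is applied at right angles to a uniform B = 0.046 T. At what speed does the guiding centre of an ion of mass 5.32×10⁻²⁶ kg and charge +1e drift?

v_d ≈ 4100 m/s

The E×B drift speed is v_d = E/B.
v_d = 190/0.046 = 4100 m/s.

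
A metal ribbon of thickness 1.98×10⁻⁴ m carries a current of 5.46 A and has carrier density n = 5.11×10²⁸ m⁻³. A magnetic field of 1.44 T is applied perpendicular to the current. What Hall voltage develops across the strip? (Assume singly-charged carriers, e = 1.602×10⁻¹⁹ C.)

V_H = IB/(n e t).
V_H = (5.46)(1.44)/((5.11×10²⁸)(1.602×10⁻¹⁹)(1.98×10⁻⁴)) ≈ 4.85×10⁻⁶ V.

V_H ≈ 4.85×10⁻⁶ V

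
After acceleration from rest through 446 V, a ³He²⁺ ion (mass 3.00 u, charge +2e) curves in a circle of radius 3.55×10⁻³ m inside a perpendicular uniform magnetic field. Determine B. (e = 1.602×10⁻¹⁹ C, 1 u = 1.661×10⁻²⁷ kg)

v = √(2|q|V/m) = √(2·3.204×10⁻¹⁹·446/4.983×10⁻²⁷) ≈ 2.395×10⁵ m/s.
B = mv/(|q|r) = (4.983×10⁻²⁷)(2.395×10⁵)/((3.204×10⁻¹⁹)(3.55×10⁻³)) ≈ 1.05 T.

B ≈ 1.05 T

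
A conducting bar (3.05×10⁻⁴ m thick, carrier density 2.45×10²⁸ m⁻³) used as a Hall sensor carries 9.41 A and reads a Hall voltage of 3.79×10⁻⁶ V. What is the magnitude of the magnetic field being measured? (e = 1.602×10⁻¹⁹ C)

From V_H = IB/(n e t), B = V_H n e t / I.
B = (3.79×10⁻⁶)(2.45×10²⁸)(1.602×10⁻¹⁹)(3.05×10⁻⁴)/9.41 ≈ 0.482 T.

B ≈ 0.482 T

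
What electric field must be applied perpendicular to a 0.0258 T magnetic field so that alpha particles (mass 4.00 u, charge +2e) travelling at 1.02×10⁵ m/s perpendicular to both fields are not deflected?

For straight-line motion qE = qvB, so E = vB.
E = 1.02×10⁵ × 0.0258 = 2630 V/m.

E = 2630 V/m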